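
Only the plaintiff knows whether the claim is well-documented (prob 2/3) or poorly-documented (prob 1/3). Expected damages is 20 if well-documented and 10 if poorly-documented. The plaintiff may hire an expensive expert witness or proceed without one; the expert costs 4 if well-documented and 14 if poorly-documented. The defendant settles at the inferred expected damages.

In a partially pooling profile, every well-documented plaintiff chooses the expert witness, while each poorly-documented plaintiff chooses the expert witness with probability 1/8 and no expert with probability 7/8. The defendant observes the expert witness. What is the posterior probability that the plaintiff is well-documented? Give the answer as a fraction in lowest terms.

P(the expert witness) = (2/3)·1 + (1/3)·(1/8) = 17/24.
By Bayes' rule, P(well-documented | the expert witness) = (2/3) / (17/24) = 16/17.

16/17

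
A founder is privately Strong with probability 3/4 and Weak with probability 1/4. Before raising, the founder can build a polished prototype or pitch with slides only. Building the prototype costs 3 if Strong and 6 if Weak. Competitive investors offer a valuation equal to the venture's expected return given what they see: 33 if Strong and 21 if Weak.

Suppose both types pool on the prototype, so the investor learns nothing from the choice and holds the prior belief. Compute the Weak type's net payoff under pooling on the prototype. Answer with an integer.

Pooled valuation = 3/4·33 + 1/4·21 = 30.
Weak pays cost 6 for the prototype, so net payoff = 30 − 6 = 24.

24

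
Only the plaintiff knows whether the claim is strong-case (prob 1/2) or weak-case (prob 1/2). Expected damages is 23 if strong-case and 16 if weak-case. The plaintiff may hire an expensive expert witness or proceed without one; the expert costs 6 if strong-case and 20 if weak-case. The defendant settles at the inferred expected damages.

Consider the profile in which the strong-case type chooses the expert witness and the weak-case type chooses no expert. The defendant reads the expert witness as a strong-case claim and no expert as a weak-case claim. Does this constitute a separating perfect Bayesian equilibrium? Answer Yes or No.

Under these beliefs, the expert witness earns settlement 23 and no expert earns settlement 16.
strong-case: the expert witness nets 23 − 6 = 17; no expert nets 16. strong-case prefers the expert witness.
weak-case: the expert witness nets 23 − 20 = 3; no expert nets 16. weak-case prefers no expert.
Neither type deviates, so the separating profile is an equilibrium.

Yes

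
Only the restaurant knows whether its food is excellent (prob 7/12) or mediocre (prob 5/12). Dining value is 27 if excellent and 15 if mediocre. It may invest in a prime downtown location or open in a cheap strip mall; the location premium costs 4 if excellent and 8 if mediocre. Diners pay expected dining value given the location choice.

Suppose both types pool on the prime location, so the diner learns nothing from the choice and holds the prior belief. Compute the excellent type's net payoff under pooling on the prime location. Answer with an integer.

18

Pooled price premium = 7/12·27 + 5/12·15 = 22.
excellent pays cost 4 for the prime location, so net payoff = 22 − 4 = 18.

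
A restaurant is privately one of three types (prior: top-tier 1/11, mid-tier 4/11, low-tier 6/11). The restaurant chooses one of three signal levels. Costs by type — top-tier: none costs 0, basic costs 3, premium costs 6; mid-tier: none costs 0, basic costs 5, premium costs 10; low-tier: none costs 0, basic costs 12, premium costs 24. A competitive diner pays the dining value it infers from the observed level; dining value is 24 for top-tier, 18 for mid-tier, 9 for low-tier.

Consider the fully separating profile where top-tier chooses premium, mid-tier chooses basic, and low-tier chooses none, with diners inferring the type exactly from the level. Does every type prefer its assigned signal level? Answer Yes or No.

Separating price premiums: premium → 24, basic → 18, none → 9.
top-tier (assigned premium): none: 9 − 0 = 9; basic: 18 − 3 = 15; premium: 24 − 6 = 18. top-tier stays.
mid-tier (assigned basic): none: 9 − 0 = 9; basic: 18 − 5 = 13; premium: 24 − 10 = 14. mid-tier prefers premium.
low-tier (assigned none): none: 9 − 0 = 9; basic: 18 − 12 = 6; premium: 24 − 24 = 0. low-tier stays.
At least one type deviates; the separating profile fails.

No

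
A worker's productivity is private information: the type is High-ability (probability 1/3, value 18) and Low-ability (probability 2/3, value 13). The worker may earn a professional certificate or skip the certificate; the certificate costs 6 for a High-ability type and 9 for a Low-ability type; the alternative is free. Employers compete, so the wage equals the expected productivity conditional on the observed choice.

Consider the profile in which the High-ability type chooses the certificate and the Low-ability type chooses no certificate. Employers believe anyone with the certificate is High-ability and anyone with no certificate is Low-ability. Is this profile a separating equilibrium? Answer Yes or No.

Under these beliefs, the certificate earns wage 18 and no certificate earns wage 13.
High-ability: the certificate nets 18 − 6 = 12; no certificate nets 13. High-ability would deviate to no certificate.
Low-ability: the certificate nets 18 − 9 = 9; no certificate nets 13. Low-ability prefers no certificate.
High-ability has a profitable deviation, so the profile is not an equilibrium.

No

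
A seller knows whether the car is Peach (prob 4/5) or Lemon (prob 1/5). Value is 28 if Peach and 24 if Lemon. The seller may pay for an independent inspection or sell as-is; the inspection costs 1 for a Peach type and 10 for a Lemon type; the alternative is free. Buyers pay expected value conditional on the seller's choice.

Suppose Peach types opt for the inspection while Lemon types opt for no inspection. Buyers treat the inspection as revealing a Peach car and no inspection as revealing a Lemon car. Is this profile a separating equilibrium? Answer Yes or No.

Under these beliefs, the inspection earns price 28 and no inspection earns price 24.
Peach: the inspection nets 28 − 1 = 27; no inspection nets 24. Peach prefers the inspection.
Lemon: the inspection nets 28 − 10 = 18; no inspection nets 24. Lemon prefers no inspection.
Neither type deviates, so the separating profile is an equilibrium.

Yes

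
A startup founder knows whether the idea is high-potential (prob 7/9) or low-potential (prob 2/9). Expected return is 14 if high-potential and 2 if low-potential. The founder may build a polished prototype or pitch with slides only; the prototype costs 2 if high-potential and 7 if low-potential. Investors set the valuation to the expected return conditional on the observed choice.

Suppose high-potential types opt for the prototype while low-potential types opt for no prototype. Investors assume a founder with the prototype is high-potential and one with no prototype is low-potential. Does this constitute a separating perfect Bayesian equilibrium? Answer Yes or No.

Under these beliefs, the prototype earns valuation 14 and no prototype earns valuation 2.
high-potential: the prototype nets 14 − 2 = 12; no prototype nets 2. high-potential prefers the prototype.
low-potential: the prototype nets 14 − 7 = 7; no prototype nets 2. low-potential would deviate to the prototype.
low-potential has a profitable deviation, so the profile is not an equilibrium.

No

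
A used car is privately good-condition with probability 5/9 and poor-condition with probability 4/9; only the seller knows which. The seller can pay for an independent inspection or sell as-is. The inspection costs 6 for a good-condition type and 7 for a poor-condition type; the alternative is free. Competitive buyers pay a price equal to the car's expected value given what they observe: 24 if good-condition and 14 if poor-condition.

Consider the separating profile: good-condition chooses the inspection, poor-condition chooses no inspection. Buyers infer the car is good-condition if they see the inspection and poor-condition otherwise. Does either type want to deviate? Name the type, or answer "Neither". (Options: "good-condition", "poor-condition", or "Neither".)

The inspection pays 24; no inspection pays 14.
good-condition: assigned the inspection, nets 24 − 6 = 18; deviating to no inspection nets 14.
poor-condition: assigned no inspection, nets 14; deviating to the inspection nets 24 − 7 = 17.
The poor-condition type gains 3 by deviating.

poor-condition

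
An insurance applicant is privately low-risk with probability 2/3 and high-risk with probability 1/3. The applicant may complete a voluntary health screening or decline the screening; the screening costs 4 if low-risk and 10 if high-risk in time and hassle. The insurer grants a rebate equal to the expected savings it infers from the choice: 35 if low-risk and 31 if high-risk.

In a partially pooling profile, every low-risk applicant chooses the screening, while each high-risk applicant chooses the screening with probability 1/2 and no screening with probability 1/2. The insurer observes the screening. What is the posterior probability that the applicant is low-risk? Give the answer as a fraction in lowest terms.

4/5

P(the screening) = (2/3)·1 + (1/3)·(1/2) = 5/6.
By Bayes' rule, P(low-risk | the screening) = (2/3) / (5/6) = 4/5.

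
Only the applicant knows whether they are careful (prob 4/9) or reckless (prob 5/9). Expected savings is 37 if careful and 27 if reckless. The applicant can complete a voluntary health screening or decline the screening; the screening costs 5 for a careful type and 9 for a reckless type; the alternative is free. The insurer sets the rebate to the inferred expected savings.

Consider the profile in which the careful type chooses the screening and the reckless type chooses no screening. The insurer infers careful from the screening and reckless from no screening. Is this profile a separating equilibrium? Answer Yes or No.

Under these beliefs, the screening earns rebate 37 and no screening earns rebate 27.
careful: the screening nets 37 − 5 = 32; no screening nets 27. careful prefers the screening.
reckless: the screening nets 37 − 9 = 28; no screening nets 27. reckless would deviate to the screening.
reckless has a profitable deviation, so the profile is not an equilibrium.

No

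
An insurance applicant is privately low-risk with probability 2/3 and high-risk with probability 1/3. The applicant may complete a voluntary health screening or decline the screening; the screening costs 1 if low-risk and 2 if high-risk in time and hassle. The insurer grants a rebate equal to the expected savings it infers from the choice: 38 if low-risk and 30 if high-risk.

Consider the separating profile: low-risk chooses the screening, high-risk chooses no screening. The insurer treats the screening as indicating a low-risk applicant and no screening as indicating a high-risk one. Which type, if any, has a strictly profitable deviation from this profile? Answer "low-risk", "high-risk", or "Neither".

high-risk

The screening pays 38; no screening pays 30.
low-risk: assigned the screening, nets 38 − 1 = 37; deviating to no screening nets 30.
high-risk: assigned no screening, nets 30; deviating to the screening nets 38 − 2 = 36.
The high-risk type gains 6 by deviating.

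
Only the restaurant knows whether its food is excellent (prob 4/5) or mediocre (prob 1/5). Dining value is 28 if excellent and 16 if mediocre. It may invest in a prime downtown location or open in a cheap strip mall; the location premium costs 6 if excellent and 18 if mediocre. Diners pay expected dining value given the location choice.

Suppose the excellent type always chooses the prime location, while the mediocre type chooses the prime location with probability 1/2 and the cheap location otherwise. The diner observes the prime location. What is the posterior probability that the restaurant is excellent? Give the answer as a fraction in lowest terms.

8/9

P(the prime location) = (4/5)·1 + (1/5)·(1/2) = 9/10.
By Bayes' rule, P(excellent | the prime location) = (4/5) / (9/10) = 8/9.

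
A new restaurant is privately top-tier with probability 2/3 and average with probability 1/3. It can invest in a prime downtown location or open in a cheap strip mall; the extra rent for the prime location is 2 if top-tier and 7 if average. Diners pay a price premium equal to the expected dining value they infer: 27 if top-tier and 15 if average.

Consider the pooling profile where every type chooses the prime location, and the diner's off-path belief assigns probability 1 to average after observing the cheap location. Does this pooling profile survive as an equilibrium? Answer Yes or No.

Yes

On path, the diner holds the prior and pays 2/3·27 + 1/3·15 = 23. Off path (the cheap location), believing average, it pays 15.
top-tier: the prime location nets 23 − 2 = 21; the cheap location nets 15. top-tier stays.
average: the prime location nets 23 − 7 = 16; the cheap location nets 15. average stays.
No type deviates, so pooling is sustained.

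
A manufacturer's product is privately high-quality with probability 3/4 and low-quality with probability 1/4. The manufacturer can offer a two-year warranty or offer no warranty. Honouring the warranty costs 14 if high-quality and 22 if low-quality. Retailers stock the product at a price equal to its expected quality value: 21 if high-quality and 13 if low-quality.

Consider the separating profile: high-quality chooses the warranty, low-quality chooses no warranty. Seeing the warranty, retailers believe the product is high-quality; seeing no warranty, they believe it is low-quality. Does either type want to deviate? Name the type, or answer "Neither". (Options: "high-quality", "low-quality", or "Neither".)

The warranty pays 21; no warranty pays 13.
high-quality: assigned the warranty, nets 21 − 14 = 7; deviating to no warranty nets 13.
low-quality: assigned no warranty, nets 13; deviating to the warranty nets 21 − 22 = -1.
The high-quality type gains 6 by deviating.

high-quality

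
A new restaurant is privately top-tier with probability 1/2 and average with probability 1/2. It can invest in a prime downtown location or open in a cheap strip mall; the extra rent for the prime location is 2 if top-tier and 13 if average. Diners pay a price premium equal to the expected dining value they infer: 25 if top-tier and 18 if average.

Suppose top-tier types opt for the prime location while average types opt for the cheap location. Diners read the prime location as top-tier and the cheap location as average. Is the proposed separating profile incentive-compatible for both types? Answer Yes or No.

Under these beliefs, the prime location earns price premium 25 and the cheap location earns price premium 18.
top-tier: the prime location nets 25 − 2 = 23; the cheap location nets 18. top-tier prefers the prime location.
average: the prime location nets 25 − 13 = 12; the cheap location nets 18. average prefers the cheap location.
Neither type deviates, so the separating profile is an equilibrium.

Yes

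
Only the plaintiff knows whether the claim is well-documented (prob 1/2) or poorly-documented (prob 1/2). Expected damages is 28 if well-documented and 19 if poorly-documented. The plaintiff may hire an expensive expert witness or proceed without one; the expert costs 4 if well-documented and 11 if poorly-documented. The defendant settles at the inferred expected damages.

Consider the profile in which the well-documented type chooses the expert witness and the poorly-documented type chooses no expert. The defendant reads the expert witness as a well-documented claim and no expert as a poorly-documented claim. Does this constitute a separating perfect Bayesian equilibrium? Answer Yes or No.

Under these beliefs, the expert witness earns settlement 28 and no expert earns settlement 19.
well-documented: the expert witness nets 28 − 4 = 24; no expert nets 19. well-documented prefers the expert witness.
poorly-documented: the expert witness nets 28 − 11 = 17; no expert nets 19. poorly-documented prefers no expert.
Neither type deviates, so the separating profile is an equilibrium.

Yes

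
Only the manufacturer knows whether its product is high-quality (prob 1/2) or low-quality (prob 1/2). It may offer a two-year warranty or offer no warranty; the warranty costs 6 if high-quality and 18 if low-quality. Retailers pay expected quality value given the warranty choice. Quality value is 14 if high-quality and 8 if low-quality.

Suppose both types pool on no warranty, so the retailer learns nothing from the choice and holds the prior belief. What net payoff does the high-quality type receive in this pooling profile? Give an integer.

11

Pooled price = 1/2·14 + 1/2·8 = 11.
high-quality pays no cost for no warranty, so net payoff = 11.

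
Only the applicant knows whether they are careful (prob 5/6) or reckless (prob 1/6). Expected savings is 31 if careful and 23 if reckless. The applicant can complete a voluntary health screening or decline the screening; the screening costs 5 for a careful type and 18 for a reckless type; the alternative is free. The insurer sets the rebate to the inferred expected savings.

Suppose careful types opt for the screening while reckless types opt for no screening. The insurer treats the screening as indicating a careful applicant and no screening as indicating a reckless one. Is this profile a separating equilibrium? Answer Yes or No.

Under these beliefs, the screening earns rebate 31 and no screening earns rebate 23.
careful: the screening nets 31 − 5 = 26; no screening nets 23. careful prefers the screening.
reckless: the screening nets 31 − 18 = 13; no screening nets 23. reckless prefers no screening.
Neither type deviates, so the separating profile is an equilibrium.

Yes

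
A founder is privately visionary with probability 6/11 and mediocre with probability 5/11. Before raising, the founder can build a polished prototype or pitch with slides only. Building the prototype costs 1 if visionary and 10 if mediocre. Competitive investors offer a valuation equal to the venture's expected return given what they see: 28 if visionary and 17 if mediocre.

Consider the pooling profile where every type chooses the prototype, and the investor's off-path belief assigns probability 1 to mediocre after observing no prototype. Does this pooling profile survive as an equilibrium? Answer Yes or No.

No

On path, the investor holds the prior and pays 6/11·28 + 5/11·17 = 23. Off path (no prototype), believing mediocre, it pays 17.
visionary: the prototype nets 23 − 1 = 22; no prototype nets 17. visionary stays.
mediocre: the prototype nets 23 − 10 = 13; no prototype nets 17. mediocre would deviate.
A type deviates, so pooling fails.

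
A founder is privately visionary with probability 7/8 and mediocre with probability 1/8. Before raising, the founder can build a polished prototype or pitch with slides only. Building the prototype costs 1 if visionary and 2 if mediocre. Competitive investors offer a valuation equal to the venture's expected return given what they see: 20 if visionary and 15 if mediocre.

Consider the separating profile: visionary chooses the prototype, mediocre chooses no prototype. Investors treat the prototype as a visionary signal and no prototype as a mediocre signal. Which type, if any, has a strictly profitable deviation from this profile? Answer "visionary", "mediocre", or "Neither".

The prototype pays 20; no prototype pays 15.
visionary: assigned the prototype, nets 20 − 1 = 19; deviating to no prototype nets 15.
mediocre: assigned no prototype, nets 15; deviating to the prototype nets 20 − 2 = 18.
The mediocre type gains 3 by deviating.

mediocre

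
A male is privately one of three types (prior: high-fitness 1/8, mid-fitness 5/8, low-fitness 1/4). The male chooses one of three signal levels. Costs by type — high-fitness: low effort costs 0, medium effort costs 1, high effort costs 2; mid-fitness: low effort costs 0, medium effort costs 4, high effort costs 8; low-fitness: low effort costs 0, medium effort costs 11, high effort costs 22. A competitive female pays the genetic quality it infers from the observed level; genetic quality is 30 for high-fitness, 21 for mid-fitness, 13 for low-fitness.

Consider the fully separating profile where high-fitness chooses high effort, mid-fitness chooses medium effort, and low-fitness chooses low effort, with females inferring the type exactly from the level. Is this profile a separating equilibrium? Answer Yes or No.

Separating mating payoffs: high effort → 30, medium effort → 21, low effort → 13.
high-fitness (assigned high effort): low effort: 13 − 0 = 13; medium effort: 21 − 1 = 20; high effort: 30 − 2 = 28. high-fitness stays.
mid-fitness (assigned medium effort): low effort: 13 − 0 = 13; medium effort: 21 − 4 = 17; high effort: 30 − 8 = 22. mid-fitness prefers high effort.
low-fitness (assigned low effort): low effort: 13 − 0 = 13; medium effort: 21 − 11 = 10; high effort: 30 − 22 = 8. low-fitness stays.
At least one type deviates; the separating profile fails.

No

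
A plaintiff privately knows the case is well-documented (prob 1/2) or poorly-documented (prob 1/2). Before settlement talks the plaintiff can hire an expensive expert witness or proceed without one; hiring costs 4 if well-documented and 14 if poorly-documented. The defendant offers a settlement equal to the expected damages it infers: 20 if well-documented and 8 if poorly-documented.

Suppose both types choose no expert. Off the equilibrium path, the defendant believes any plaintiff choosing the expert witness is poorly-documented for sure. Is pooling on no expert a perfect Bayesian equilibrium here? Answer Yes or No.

Yes

On path, the defendant holds the prior and pays 1/2·20 + 1/2·8 = 14. Off path (the expert witness), believing poorly-documented, it pays 8.
well-documented: no expert nets 14; the expert witness nets 8 − 4 = 4. well-documented stays.
poorly-documented: no expert nets 14; the expert witness nets 8 − 14 = -6. poorly-documented stays.
No type deviates, so pooling is sustained.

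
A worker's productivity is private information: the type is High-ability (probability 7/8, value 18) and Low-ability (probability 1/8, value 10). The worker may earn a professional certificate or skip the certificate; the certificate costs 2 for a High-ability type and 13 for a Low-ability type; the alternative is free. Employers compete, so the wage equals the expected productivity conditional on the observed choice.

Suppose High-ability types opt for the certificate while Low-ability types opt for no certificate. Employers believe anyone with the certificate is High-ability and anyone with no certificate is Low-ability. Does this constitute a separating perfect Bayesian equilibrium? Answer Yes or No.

Under these beliefs, the certificate earns wage 18 and no certificate earns wage 10.
High-ability: the certificate nets 18 − 2 = 16; no certificate nets 10. High-ability prefers the certificate.
Low-ability: the certificate nets 18 − 13 = 5; no certificate nets 10. Low-ability prefers no certificate.
Neither type deviates, so the separating profile is an equilibrium.

Yes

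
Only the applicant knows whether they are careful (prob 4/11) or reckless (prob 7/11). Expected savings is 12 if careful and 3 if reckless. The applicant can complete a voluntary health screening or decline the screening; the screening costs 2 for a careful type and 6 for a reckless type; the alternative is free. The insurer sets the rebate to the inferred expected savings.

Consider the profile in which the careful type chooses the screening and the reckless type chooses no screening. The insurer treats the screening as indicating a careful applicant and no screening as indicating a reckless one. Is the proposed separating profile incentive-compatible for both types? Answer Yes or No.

Under these beliefs, the screening earns rebate 12 and no screening earns rebate 3.
careful: the screening nets 12 − 2 = 10; no screening nets 3. careful prefers the screening.
reckless: the screening nets 12 − 6 = 6; no screening nets 3. reckless would deviate to the screening.
reckless has a profitable deviation, so the profile is not an equilibrium.

No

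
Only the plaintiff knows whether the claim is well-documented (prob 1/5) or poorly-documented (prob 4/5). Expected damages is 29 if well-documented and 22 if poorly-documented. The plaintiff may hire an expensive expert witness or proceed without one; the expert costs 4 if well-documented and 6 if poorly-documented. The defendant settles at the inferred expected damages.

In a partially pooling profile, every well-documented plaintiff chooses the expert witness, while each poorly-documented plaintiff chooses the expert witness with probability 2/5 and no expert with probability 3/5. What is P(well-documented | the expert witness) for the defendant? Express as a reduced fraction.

5/13

P(the expert witness) = (1/5)·1 + (4/5)·(2/5) = 13/25.
By Bayes' rule, P(well-documented | the expert witness) = (1/5) / (13/25) = 5/13.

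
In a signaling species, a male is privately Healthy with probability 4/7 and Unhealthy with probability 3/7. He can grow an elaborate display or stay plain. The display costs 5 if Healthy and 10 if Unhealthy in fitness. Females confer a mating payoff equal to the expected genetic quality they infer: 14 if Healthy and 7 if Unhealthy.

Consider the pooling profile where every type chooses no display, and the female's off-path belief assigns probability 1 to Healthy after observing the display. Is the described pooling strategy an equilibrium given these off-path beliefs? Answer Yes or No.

Yes

On path, the female holds the prior and pays 4/7·14 + 3/7·7 = 11. Off path (the display), believing Healthy, it pays 14.
Healthy: no display nets 11; the display nets 14 − 5 = 9. Healthy stays.
Unhealthy: no display nets 11; the display nets 14 − 10 = 4. Unhealthy stays.
No type deviates, so pooling is sustained.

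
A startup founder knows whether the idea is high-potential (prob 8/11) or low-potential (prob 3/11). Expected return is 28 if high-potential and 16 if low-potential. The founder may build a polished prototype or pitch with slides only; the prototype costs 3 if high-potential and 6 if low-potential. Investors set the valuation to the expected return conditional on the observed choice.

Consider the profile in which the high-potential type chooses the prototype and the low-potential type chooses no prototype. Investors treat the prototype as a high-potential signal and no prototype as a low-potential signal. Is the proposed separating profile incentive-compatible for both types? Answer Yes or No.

No

Under these beliefs, the prototype earns valuation 28 and no prototype earns valuation 16.
high-potential: the prototype nets 28 − 3 = 25; no prototype nets 16. high-potential prefers the prototype.
low-potential: the prototype nets 28 − 6 = 22; no prototype nets 16. low-potential would deviate to the prototype.
low-potential has a profitable deviation, so the profile is not an equilibrium.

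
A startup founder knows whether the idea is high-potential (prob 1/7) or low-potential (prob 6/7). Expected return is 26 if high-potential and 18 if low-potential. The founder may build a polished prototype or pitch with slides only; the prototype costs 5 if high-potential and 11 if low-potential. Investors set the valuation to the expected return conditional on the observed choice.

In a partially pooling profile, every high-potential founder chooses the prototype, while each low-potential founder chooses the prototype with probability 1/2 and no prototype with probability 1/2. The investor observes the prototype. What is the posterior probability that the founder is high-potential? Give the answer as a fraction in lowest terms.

1/4

P(the prototype) = (1/7)·1 + (6/7)·(1/2) = 4/7.
By Bayes' rule, P(high-potential | the prototype) = (1/7) / (4/7) = 1/4.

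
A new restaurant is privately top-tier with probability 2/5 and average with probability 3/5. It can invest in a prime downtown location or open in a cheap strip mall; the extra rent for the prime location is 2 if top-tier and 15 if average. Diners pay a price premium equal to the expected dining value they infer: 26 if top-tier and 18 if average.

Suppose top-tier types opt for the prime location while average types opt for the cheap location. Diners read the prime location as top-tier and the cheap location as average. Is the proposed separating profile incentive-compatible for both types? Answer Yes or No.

Under these beliefs, the prime location earns price premium 26 and the cheap location earns price premium 18.
top-tier: the prime location nets 26 − 2 = 24; the cheap location nets 18. top-tier prefers the prime location.
average: the prime location nets 26 − 15 = 11; the cheap location nets 18. average prefers the cheap location.
Neither type deviates, so the separating profile is an equilibrium.

Yes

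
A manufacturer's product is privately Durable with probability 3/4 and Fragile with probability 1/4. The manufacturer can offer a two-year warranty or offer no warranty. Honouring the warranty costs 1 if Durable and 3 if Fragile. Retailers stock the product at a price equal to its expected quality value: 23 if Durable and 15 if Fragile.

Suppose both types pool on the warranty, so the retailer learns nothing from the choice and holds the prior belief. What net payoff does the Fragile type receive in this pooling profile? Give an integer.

18

Pooled price = 3/4·23 + 1/4·15 = 21.
Fragile pays cost 3 for the warranty, so net payoff = 21 − 3 = 18.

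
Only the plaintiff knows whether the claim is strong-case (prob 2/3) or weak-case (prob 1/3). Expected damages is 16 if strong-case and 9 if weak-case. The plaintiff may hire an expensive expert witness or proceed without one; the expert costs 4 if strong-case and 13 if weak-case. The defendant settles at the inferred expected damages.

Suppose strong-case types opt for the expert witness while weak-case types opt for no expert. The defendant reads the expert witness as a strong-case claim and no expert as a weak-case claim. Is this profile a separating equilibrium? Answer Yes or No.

Yes

Under these beliefs, the expert witness earns settlement 16 and no expert earns settlement 9.
strong-case: the expert witness nets 16 − 4 = 12; no expert nets 9. strong-case prefers the expert witness.
weak-case: the expert witness nets 16 − 13 = 3; no expert nets 9. weak-case prefers no expert.
Neither type deviates, so the separating profile is an equilibrium.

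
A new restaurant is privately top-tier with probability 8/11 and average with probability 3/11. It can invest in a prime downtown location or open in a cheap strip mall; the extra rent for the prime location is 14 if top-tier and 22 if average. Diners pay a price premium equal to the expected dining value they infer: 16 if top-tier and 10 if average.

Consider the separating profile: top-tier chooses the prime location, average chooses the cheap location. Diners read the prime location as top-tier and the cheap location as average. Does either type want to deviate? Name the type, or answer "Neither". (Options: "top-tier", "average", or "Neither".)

top-tier

The prime location pays 16; the cheap location pays 10.
top-tier: assigned the prime location, nets 16 − 14 = 2; deviating to the cheap location nets 10.
average: assigned the cheap location, nets 10; deviating to the prime location nets 16 − 22 = -6.
The top-tier type gains 8 by deviating.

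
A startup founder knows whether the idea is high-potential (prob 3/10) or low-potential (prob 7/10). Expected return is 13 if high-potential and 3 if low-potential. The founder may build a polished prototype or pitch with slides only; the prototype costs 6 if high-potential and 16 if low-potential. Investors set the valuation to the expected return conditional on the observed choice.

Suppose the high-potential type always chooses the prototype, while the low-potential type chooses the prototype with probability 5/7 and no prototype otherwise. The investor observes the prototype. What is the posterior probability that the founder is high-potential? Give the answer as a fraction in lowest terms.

3/8

P(the prototype) = (3/10)·1 + (7/10)·(5/7) = 4/5.
By Bayes' rule, P(high-potential | the prototype) = (3/10) / (4/5) = 3/8.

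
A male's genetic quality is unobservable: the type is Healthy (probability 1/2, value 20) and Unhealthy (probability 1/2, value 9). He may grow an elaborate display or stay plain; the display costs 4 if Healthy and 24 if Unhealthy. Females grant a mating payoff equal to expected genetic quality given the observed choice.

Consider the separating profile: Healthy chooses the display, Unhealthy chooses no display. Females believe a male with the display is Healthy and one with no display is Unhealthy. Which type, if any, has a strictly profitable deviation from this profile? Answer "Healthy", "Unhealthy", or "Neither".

Neither

The display pays 20; no display pays 9.
Healthy: assigned the display, nets 20 − 4 = 16; deviating to no display nets 9.
Unhealthy: assigned no display, nets 9; deviating to the display nets 20 − 24 = -4.
Both types strictly prefer their assigned action; no profitable deviation.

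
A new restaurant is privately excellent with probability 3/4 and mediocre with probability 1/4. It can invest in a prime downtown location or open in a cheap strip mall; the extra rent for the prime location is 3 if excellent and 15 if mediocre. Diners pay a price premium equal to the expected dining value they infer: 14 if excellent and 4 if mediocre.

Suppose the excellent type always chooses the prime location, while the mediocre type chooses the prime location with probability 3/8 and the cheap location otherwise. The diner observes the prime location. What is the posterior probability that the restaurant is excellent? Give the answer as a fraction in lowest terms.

P(the prime location) = (3/4)·1 + (1/4)·(3/8) = 27/32.
By Bayes' rule, P(excellent | the prime location) = (3/4) / (27/32) = 8/9.

8/9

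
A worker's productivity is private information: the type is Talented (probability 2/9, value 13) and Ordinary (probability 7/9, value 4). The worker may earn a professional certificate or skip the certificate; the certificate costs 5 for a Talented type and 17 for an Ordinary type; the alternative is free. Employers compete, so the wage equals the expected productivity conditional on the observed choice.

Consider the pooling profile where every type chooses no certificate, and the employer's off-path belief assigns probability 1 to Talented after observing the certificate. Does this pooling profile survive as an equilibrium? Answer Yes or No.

No

On path, the employer holds the prior and pays 2/9·13 + 7/9·4 = 6. Off path (the certificate), believing Talented, it pays 13.
Talented: no certificate nets 6; the certificate nets 13 − 5 = 8. Talented would deviate.
Ordinary: no certificate nets 6; the certificate nets 13 − 17 = -4. Ordinary stays.
A type deviates, so pooling fails.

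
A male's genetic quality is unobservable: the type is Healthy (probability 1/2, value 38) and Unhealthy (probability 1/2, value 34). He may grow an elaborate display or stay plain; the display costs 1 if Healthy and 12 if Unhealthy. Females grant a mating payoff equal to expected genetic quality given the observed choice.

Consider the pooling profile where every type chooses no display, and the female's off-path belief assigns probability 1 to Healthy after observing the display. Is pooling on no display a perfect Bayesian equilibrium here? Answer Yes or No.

No

On path, the female holds the prior and pays 1/2·38 + 1/2·34 = 36. Off path (the display), believing Healthy, it pays 38.
Healthy: no display nets 36; the display nets 38 − 1 = 37. Healthy would deviate.
Unhealthy: no display nets 36; the display nets 38 − 12 = 26. Unhealthy stays.
A type deviates, so pooling fails.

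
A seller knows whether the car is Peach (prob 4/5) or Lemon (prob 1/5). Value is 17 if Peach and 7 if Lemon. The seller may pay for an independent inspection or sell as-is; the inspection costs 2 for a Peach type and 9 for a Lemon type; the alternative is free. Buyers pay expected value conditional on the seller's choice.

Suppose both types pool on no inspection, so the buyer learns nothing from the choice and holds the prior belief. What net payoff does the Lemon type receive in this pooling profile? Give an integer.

15

Pooled price = 4/5·17 + 1/5·7 = 15.
Lemon pays no cost for no inspection, so net payoff = 15.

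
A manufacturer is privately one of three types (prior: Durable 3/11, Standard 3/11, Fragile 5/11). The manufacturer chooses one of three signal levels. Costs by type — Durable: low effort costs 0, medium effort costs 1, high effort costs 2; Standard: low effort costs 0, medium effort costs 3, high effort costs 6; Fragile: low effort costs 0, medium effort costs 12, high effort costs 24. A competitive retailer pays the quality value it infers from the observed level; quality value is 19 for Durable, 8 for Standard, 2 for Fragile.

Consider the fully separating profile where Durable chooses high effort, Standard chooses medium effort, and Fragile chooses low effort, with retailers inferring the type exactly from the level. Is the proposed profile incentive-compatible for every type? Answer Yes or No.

No

Separating prices: high effort → 19, medium effort → 8, low effort → 2.
Durable (assigned high effort): low effort: 2 − 0 = 2; medium effort: 8 − 1 = 7; high effort: 19 − 2 = 17. Durable stays.
Standard (assigned medium effort): low effort: 2 − 0 = 2; medium effort: 8 − 3 = 5; high effort: 19 − 6 = 13. Standard prefers high effort.
Fragile (assigned low effort): low effort: 2 − 0 = 2; medium effort: 8 − 12 = -4; high effort: 19 − 24 = -5. Fragile stays.
At least one type deviates; the separating profile fails.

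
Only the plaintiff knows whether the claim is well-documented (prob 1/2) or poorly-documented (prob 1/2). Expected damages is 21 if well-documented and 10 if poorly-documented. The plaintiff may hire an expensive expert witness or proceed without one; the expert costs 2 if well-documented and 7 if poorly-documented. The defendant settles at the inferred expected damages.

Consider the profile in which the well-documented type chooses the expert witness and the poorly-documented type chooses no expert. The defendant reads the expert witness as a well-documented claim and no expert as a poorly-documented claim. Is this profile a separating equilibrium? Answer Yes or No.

No

Under these beliefs, the expert witness earns settlement 21 and no expert earns settlement 10.
well-documented: the expert witness nets 21 − 2 = 19; no expert nets 10. well-documented prefers the expert witness.
poorly-documented: the expert witness nets 21 − 7 = 14; no expert nets 10. poorly-documented would deviate to the expert witness.
poorly-documented has a profitable deviation, so the profile is not an equilibrium.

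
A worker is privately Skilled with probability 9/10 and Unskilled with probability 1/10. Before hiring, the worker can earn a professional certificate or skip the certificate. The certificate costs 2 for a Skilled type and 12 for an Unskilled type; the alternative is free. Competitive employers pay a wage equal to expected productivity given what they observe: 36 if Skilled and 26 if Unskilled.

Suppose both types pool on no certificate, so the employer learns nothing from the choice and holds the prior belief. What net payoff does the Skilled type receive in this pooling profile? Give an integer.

Pooled wage = 9/10·36 + 1/10·26 = 35.
Skilled pays no cost for no certificate, so net payoff = 35.

35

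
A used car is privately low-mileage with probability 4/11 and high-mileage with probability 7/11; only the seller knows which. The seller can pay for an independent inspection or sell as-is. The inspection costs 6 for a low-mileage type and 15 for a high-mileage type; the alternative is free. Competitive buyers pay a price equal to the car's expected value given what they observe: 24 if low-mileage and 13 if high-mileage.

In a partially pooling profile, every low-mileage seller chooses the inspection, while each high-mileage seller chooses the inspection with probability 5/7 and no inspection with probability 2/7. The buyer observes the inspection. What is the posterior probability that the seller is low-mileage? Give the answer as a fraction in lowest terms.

P(the inspection) = (4/11)·1 + (7/11)·(5/7) = 9/11.
By Bayes' rule, P(low-mileage | the inspection) = (4/11) / (9/11) = 4/9.

4/9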